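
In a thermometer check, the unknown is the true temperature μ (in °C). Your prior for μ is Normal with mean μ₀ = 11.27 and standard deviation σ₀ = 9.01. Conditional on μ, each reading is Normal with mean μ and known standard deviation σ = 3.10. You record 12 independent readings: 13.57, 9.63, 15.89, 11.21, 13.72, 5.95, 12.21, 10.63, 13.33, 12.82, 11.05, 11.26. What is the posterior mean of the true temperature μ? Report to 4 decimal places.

11.7676

For Normal data with known variance σ², a Normal(μ₀, σ₀²) prior on μ is conjugate. Posterior precision = 1/σ₀² + n/σ²; posterior mean is the precision-weighted average of μ₀ and x̄.
Σxᵢ = 13.57 + 9.63 + 15.89 + 11.21 + 13.72 + 5.95 + 12.21 + 10.63 + 13.33 + 12.82 + 11.05 + 11.26 = 141.27, so n·x̄ = 141.27.
σ₀² = 9.01² = 81.1801, σ² = 3.10² = 9.61; σ² + n·σ₀² = 9.61 + 12·81.1801 = 983.7712.
Posterior mean = (μ₀/σ₀² + n·x̄/σ²)/(1/σ₀² + n/σ²) = (σ²·μ₀ + σ₀²·n·x̄)/(σ² + n·σ₀²) = (9.61·11.27 + 81.1801·141.27)/983.7712 = 11576.617427/983.7712 = 11.7676.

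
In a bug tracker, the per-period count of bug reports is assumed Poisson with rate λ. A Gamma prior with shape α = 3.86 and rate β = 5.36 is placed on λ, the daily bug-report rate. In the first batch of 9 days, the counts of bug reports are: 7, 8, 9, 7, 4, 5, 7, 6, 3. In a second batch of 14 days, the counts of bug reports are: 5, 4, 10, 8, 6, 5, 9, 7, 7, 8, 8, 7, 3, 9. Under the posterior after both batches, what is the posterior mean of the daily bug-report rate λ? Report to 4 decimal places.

5.4958

With a Gamma(shape α, rate β) prior, the Poisson likelihood is conjugate: the posterior is Gamma(α + ΣXᵢ, β + n).
Batch 1: sum of counts S = 56 over n = 9 days.
After batch 1: Gamma(α+S, β+n) = Gamma(3.86+56, 5.36+9) = Gamma(59.86, 14.36).
Batch 2: sum of counts S = 96 over n = 14 days.
After batch 2: Gamma(α+S, β+n) = Gamma(59.86+96, 14.36+14) = Gamma(155.86, 28.36).
Posterior mean = α/β = 155.86/28.36 = 5.4958.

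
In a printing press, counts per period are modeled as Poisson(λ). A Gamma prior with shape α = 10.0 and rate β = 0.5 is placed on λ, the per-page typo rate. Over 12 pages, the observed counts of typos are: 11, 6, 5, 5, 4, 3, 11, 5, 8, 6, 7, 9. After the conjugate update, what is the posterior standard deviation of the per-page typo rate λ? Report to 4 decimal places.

With a Gamma(shape α, rate β) prior, the Poisson likelihood is conjugate: the posterior is Gamma(α + ΣXᵢ, β + n).
Sum of counts S = 80 over n = 12 pages.
Posterior: Gamma(α+S, β+n) = Gamma(10.0+80, 0.5+12) = Gamma(90.0, 12.5).
SD = √α/β = √90.0/12.5 = 0.7589.

0.7589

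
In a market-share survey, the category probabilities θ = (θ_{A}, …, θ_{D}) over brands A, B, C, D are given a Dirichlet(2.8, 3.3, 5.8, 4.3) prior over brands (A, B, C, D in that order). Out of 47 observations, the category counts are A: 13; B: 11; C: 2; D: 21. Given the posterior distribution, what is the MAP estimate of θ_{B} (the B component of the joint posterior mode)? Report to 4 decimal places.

The Dirichlet prior is conjugate to the Multinomial likelihood: each posterior αⱼ = prior αⱼ + observed count nⱼ.
Posterior concentration: (15.8, 14.3, 7.8, 25.3), total = 63.2.
Joint mode component: (α_{B}−1)/(Σα−K) = 13.3/59.2 = 0.2247.

0.2247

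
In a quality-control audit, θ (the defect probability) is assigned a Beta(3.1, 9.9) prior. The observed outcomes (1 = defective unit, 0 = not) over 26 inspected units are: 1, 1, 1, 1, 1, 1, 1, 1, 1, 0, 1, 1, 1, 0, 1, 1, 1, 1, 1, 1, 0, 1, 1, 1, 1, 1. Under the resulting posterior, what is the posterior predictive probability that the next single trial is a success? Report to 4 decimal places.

0.6692

The Beta prior is conjugate to a Binomial/Bernoulli likelihood; the update adds successes to α and failures to β.
Posterior: Beta(α+k, β+n−k) = Beta(3.1+23, 9.9+3) = Beta(26.1, 12.9).
For a single future Bernoulli trial, P(success | data) = α/(α+β) = 0.6692.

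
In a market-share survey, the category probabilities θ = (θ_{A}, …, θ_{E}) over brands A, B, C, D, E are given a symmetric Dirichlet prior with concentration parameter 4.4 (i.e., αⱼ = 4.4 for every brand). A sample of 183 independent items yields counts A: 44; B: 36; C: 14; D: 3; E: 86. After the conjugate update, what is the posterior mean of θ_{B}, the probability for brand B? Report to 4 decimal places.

The Dirichlet prior is conjugate to the Multinomial likelihood: each posterior αⱼ = prior αⱼ + observed count nⱼ.
Posterior concentration: (48.4, 40.4, 18.4, 7.4, 90.4), total = 205.0.
E[θ_{B}|data] = α_{B}/Σα = 40.4/205.0 = 0.1971.

0.1971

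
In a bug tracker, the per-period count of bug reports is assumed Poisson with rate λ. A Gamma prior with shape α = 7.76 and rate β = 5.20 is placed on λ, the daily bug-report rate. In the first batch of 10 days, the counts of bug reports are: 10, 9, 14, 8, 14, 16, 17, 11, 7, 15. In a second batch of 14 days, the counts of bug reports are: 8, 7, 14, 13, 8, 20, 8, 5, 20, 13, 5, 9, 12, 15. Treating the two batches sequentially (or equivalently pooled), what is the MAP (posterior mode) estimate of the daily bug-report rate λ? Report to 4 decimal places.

With a Gamma(shape α, rate β) prior, the Poisson likelihood is conjugate: the posterior is Gamma(α + ΣXᵢ, β + n).
Batch 1: sum of counts S = 121 over n = 10 days.
After batch 1: Gamma(α+S, β+n) = Gamma(7.76+121, 5.20+10) = Gamma(128.76, 15.20).
Batch 2: sum of counts S = 157 over n = 14 days.
After batch 2: Gamma(α+S, β+n) = Gamma(128.76+157, 15.20+14) = Gamma(285.76, 29.20).
Mode of Gamma(α,β) for α≥1 is (α−1)/β = 284.76/29.20 = 9.7521.

9.7521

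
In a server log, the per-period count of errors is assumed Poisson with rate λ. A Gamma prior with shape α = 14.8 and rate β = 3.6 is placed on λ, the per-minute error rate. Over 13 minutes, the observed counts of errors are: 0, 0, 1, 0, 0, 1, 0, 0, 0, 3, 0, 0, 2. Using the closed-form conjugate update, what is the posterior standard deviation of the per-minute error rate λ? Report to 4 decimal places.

With a Gamma(shape α, rate β) prior, the Poisson likelihood is conjugate: the posterior is Gamma(α + ΣXᵢ, β + n).
Sum of counts S = 7 over n = 13 minutes.
Posterior: Gamma(α+S, β+n) = Gamma(14.8+7, 3.6+13) = Gamma(21.8, 16.6).
SD = √α/β = √21.8/16.6 = 0.2813.

0.2813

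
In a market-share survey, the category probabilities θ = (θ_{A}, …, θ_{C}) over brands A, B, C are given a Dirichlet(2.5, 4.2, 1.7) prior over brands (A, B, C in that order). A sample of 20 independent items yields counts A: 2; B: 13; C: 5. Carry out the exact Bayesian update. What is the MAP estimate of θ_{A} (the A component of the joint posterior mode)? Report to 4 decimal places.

0.1378

The Dirichlet prior is conjugate to the Multinomial likelihood: each posterior αⱼ = prior αⱼ + observed count nⱼ.
Posterior concentration: (4.5, 17.2, 6.7), total = 28.4.
Joint mode component: (α_{A}−1)/(Σα−K) = 3.5/25.4 = 0.1378.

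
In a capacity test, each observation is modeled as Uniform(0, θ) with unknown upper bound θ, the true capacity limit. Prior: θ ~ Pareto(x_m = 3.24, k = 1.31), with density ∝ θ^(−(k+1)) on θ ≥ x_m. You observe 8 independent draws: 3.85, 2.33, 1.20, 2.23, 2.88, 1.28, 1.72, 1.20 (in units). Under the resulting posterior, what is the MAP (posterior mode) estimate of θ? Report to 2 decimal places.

3.85

A Pareto(scale x_m, shape k) prior on the upper bound θ of Uniform(0, θ) is conjugate: posterior is Pareto(max(x_m, max xᵢ), k + n).
Sample maximum = 3.85; prior scale x_m = 3.24 → posterior scale = max = 3.85.
Posterior shape = 1.31 + 8 = 9.31.
The Pareto density is decreasing on [x_m, ∞), so the mode is x_m = 3.85.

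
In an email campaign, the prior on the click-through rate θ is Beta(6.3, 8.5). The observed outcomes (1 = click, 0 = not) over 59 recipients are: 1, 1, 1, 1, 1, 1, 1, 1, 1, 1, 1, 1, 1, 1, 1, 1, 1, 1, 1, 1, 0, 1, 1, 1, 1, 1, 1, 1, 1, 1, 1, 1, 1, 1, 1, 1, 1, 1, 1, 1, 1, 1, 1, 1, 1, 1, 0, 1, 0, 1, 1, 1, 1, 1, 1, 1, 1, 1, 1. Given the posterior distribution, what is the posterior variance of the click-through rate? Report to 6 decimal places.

The Beta prior is conjugate to a Binomial/Bernoulli likelihood; the update adds successes to α and failures to β.
Posterior: Beta(α+k, β+n−k) = Beta(6.3+56, 8.5+3) = Beta(62.3, 11.5).
Var = αβ/((α+β)²(α+β+1)) = 62.3·11.5/(73.8²·74.8) = 0.001759.

0.001759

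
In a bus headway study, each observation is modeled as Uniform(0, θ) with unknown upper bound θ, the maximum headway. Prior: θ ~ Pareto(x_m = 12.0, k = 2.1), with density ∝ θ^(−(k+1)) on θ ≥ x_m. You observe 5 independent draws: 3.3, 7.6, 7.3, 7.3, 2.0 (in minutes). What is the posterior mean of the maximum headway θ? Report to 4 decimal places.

13.9672

A Pareto(scale x_m, shape k) prior on the upper bound θ of Uniform(0, θ) is conjugate: posterior is Pareto(max(x_m, max xᵢ), k + n).
Sample maximum = 7.6; prior scale x_m = 12.0 → posterior scale = max = 12.0.
Posterior shape = 2.1 + 5 = 7.1.
E[θ|data] = k·x_m/(k−1) = 7.1·12.0/6.1 = 13.9672.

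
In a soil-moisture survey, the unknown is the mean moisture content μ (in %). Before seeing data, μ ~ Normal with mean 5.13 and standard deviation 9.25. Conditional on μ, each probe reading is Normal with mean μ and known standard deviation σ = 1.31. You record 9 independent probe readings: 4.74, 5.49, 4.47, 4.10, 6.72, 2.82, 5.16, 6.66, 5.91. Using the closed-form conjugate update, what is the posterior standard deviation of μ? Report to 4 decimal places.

For Normal data with known variance σ², a Normal(μ₀, σ₀²) prior on μ is conjugate. Posterior precision = 1/σ₀² + n/σ²; posterior mean is the precision-weighted average of μ₀ and x̄.
σ₀² = 9.25² = 85.5625, σ² = 1.31² = 1.7161; σ² + n·σ₀² = 1.7161 + 9·85.5625 = 771.7786.
Posterior precision = 1/σ₀² + n/σ² = 1/85.5625 + 9/1.7161 = (σ² + n·σ₀²)/(σ₀²σ²) = 771.7786/(85.5625·1.7161); posterior variance σₙ² = σ₀²σ²/(σ² + n·σ₀²) = 85.5625·1.7161/771.7786 = 0.190254.
Posterior SD = √σₙ² = √(85.5625·1.7161/771.7786) = 0.4362.

0.4362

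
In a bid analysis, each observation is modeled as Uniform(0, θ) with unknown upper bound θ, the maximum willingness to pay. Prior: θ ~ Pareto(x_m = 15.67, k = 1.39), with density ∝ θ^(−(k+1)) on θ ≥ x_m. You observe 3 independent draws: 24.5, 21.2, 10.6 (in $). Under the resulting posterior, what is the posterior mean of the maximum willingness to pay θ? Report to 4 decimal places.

31.7271

A Pareto(scale x_m, shape k) prior on the upper bound θ of Uniform(0, θ) is conjugate: posterior is Pareto(max(x_m, max xᵢ), k + n).
Sample maximum = 24.5; prior scale x_m = 15.67 → posterior scale = max = 24.50.
Posterior shape = 1.39 + 3 = 4.39.
E[θ|data] = k·x_m/(k−1) = 4.39·24.50/3.39 = 31.7271.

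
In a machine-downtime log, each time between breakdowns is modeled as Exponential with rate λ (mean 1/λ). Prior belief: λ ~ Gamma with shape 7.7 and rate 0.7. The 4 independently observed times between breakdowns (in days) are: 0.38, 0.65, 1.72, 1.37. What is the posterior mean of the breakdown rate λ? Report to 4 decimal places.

2.4274

With a Gamma(shape α, rate β) prior on the exponential rate λ, the posterior after n observations with total T = Σxᵢ is Gamma(α+n, β+T).
Sum of observations T = 4.12 days; n = 4.
Posterior: Gamma(7.7+4, 0.7+4.12) = Gamma(11.7, 4.82).
Posterior mean of λ = α/β = 11.7/4.82 = 2.4274.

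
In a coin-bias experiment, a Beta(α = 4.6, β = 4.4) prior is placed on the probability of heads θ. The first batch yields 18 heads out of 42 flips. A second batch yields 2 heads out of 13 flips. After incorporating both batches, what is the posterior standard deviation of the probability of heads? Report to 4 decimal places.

The Beta prior is conjugate to a Binomial/Bernoulli likelihood; the update adds successes to α and failures to β.
After batch 1: Beta(4.6+18, 4.4+24) = Beta(22.6, 28.4).
After batch 2: Beta(22.6+2, 28.4+11) = Beta(24.6, 39.4).
Var = αβ/((α+β)²(α+β+1)) = 24.6·39.4/(64.0²·65.0) = 0.00364047; SD = √0.00364047 = 0.0603.

0.0603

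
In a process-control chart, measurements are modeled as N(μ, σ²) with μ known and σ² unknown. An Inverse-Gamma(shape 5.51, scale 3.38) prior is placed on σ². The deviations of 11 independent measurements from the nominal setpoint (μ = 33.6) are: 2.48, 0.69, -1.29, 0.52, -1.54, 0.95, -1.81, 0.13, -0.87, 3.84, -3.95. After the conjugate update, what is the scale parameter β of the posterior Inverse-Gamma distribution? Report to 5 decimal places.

26.49655

With known mean μ and an Inverse-Gamma(α, β) prior on σ², the Normal likelihood is conjugate: posterior is Inv-Gamma(α + n/2, β + Σ(xᵢ−μ)²/2).
Σ(xᵢ−μ)² = (2.48)² + (0.69)² + (-1.29)² + (0.52)² + (-1.54)² + (0.95)² + (-1.81)² + (0.13)² + (-0.87)² + (3.84)² + (-3.95)² = 46.2331.
Posterior: Inv-Gamma(5.51 + 11/2, 3.38 + 46.2331/2) = Inv-Gamma(11.01, 26.49655).
Posterior β = 26.49655.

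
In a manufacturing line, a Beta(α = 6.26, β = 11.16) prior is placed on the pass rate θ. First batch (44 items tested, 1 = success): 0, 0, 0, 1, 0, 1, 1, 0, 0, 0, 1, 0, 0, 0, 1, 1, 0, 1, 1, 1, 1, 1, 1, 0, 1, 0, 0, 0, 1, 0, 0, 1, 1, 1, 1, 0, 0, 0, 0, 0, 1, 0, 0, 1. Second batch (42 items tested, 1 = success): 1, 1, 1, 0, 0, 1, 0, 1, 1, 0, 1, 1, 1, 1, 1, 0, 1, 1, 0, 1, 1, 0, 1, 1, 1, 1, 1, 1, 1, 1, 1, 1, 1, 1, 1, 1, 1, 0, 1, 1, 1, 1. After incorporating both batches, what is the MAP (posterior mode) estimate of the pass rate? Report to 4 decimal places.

The Beta prior is conjugate to a Binomial/Bernoulli likelihood; the update adds successes to α and failures to β.
After batch 1: Beta(6.26+20, 11.16+24) = Beta(26.26, 35.16).
After batch 2: Beta(26.26+34, 35.16+8) = Beta(60.26, 43.16).
Mode of Beta(a,b) for a,b>1 is (a−1)/(a+b−2) = 59.26/101.42 = 0.5843.

0.5843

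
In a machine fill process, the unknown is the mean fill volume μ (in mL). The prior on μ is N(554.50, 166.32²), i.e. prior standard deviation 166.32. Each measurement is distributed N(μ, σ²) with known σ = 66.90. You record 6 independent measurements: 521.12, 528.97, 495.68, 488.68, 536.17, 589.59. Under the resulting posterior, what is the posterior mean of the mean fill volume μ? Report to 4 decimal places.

527.4316

For Normal data with known variance σ², a Normal(μ₀, σ₀²) prior on μ is conjugate. Posterior precision = 1/σ₀² + n/σ²; posterior mean is the precision-weighted average of μ₀ and x̄.
Σxᵢ = 521.12 + 528.97 + 495.68 + 488.68 + 536.17 + 589.59 = 3160.21, so n·x̄ = 3160.21.
σ₀² = 166.32² = 27662.3424, σ² = 66.90² = 4475.61; σ² + n·σ₀² = 4475.61 + 6·27662.3424 = 170449.6644.
Posterior mean = (μ₀/σ₀² + n·x̄/σ²)/(1/σ₀² + n/σ²) = (σ²·μ₀ + σ₀²·n·x̄)/(σ² + n·σ₀²) = (4475.61·554.50 + 27662.3424·3160.21)/170449.6644 = 89900536.820904/170449.6644 = 527.4316.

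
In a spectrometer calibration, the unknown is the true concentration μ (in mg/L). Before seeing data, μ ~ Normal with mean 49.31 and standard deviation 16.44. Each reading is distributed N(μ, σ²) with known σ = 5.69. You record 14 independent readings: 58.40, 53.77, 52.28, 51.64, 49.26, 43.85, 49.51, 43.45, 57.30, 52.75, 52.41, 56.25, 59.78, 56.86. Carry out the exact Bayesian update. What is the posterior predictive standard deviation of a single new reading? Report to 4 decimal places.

For Normal data with known variance σ², a Normal(μ₀, σ₀²) prior on μ is conjugate. Posterior precision = 1/σ₀² + n/σ²; posterior mean is the precision-weighted average of μ₀ and x̄.
σ₀² = 16.44² = 270.2736, σ² = 5.69² = 32.3761; σ² + n·σ₀² = 32.3761 + 14·270.2736 = 3816.2065.
Posterior precision = 1/σ₀² + n/σ² = 1/270.2736 + 14/32.3761 = (σ² + n·σ₀²)/(σ₀²σ²) = 3816.2065/(270.2736·32.3761); posterior variance σₙ² = σ₀²σ²/(σ² + n·σ₀²) = 270.2736·32.3761/3816.2065 = 2.292959.
Predictive variance for one new observation = σₙ² + σ² = 270.2736·32.3761/3816.2065 + 32.3761 = σ²·(σ₀² + 3816.2065)/3816.2065 = 32.3761·4086.4801/3816.2065 = 34.669059; SD = √(32.3761·4086.4801/3816.2065) = 5.8880.

5.8880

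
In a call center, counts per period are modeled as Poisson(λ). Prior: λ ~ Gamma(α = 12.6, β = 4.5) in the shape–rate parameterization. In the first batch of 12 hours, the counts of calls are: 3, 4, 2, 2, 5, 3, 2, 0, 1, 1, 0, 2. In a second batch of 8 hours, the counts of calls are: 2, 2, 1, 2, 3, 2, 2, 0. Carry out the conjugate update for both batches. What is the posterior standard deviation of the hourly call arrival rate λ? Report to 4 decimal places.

0.2932

With a Gamma(shape α, rate β) prior, the Poisson likelihood is conjugate: the posterior is Gamma(α + ΣXᵢ, β + n).
Batch 1: sum of counts S = 25 over n = 12 hours.
After batch 1: Gamma(α+S, β+n) = Gamma(12.6+25, 4.5+12) = Gamma(37.6, 16.5).
Batch 2: sum of counts S = 14 over n = 8 hours.
After batch 2: Gamma(α+S, β+n) = Gamma(37.6+14, 16.5+8) = Gamma(51.6, 24.5).
SD = √α/β = √51.6/24.5 = 0.2932.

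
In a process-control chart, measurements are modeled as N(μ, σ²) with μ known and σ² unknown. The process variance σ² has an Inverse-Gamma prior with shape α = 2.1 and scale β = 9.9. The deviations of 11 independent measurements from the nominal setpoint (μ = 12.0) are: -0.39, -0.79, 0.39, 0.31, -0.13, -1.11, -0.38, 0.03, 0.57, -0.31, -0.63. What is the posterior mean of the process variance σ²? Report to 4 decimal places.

1.7452

With known mean μ and an Inverse-Gamma(α, β) prior on σ², the Normal likelihood is conjugate: posterior is Inv-Gamma(α + n/2, β + Σ(xᵢ−μ)²/2).
Σ(xᵢ−μ)² = (-0.39)² + (-0.79)² + (0.39)² + (0.31)² + (-0.13)² + (-1.11)² + (-0.38)² + (0.03)² + (0.57)² + (-0.31)² + (-0.63)² = 3.2366.
Posterior: Inv-Gamma(2.1 + 11/2, 9.9 + 3.2366/2) = Inv-Gamma(7.60, 11.51830).
E[σ²|data] = β/(α−1) = 11.51830/6.60 = 1.7452.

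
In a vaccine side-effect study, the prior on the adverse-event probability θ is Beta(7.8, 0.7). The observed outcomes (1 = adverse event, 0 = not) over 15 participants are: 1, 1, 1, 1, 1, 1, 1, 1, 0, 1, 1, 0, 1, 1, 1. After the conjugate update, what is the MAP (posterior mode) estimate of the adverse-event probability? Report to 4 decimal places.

The Beta prior is conjugate to a Binomial/Bernoulli likelihood; the update adds successes to α and failures to β.
Posterior: Beta(α+k, β+n−k) = Beta(7.8+13, 0.7+2) = Beta(20.8, 2.7).
Mode of Beta(a,b) for a,b>1 is (a−1)/(a+b−2) = 19.8/21.5 = 0.9209.

0.9209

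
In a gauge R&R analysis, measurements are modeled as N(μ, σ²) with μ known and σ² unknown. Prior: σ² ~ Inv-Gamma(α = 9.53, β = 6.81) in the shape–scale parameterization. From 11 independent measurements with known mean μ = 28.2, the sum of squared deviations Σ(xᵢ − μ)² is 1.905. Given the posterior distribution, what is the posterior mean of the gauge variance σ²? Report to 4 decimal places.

With known mean μ and an Inverse-Gamma(α, β) prior on σ², the Normal likelihood is conjugate: posterior is Inv-Gamma(α + n/2, β + Σ(xᵢ−μ)²/2).
Posterior: Inv-Gamma(9.53 + 11/2, 6.81 + 1.905/2) = Inv-Gamma(15.03, 7.7625).
E[σ²|data] = β/(α−1) = 7.7625/14.03 = 0.5533.

0.5533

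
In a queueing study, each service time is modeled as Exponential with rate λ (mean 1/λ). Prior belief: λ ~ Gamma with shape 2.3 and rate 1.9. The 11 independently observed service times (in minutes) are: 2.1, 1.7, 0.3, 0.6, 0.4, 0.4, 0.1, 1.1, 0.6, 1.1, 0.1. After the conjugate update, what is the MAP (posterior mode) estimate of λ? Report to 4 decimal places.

With a Gamma(shape α, rate β) prior on the exponential rate λ, the posterior after n observations with total T = Σxᵢ is Gamma(α+n, β+T).
Sum of observations T = 8.5 minutes; n = 11.
Posterior: Gamma(2.3+11, 1.9+8.5) = Gamma(13.3, 10.4).
Mode = (α−1)/β = 1.1827.

1.1827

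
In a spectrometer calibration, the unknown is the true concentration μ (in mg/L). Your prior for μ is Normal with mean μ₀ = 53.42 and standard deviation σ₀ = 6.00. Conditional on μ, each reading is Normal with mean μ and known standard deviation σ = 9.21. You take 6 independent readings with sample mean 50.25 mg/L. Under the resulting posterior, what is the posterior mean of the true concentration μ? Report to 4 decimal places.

51.1439

For Normal data with known variance σ², a Normal(μ₀, σ₀²) prior on μ is conjugate. Posterior precision = 1/σ₀² + n/σ²; posterior mean is the precision-weighted average of μ₀ and x̄.
n·x̄ = 6·50.25 = 301.5.
σ₀² = 6.00² = 36, σ² = 9.21² = 84.8241; σ² + n·σ₀² = 84.8241 + 6·36 = 300.8241.
Posterior mean = (μ₀/σ₀² + n·x̄/σ²)/(1/σ₀² + n/σ²) = (σ²·μ₀ + σ₀²·n·x̄)/(σ² + n·σ₀²) = (84.8241·53.42 + 36·301.5)/300.8241 = 15385.303422/300.8241 = 51.1439.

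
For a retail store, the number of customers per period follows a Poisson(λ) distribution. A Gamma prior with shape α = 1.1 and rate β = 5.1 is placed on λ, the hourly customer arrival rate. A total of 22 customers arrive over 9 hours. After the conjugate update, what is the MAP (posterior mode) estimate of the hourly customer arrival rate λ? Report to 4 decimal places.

With a Gamma(shape α, rate β) prior, the Poisson likelihood is conjugate: the posterior is Gamma(α + ΣXᵢ, β + n).
Posterior: Gamma(α+S, β+n) = Gamma(1.1+22, 5.1+9) = Gamma(23.1, 14.1).
Mode of Gamma(α,β) for α≥1 is (α−1)/β = 22.1/14.1 = 1.5674.

1.5674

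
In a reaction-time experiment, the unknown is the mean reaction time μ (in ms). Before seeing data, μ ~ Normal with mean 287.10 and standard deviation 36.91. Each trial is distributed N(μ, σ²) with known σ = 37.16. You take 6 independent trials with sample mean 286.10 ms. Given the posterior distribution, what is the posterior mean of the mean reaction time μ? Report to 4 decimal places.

286.2445

For Normal data with known variance σ², a Normal(μ₀, σ₀²) prior on μ is conjugate. Posterior precision = 1/σ₀² + n/σ²; posterior mean is the precision-weighted average of μ₀ and x̄.
n·x̄ = 6·286.10 = 1716.6.
σ₀² = 36.91² = 1362.3481, σ² = 37.16² = 1380.8656; σ² + n·σ₀² = 1380.8656 + 6·1362.3481 = 9554.9542.
Posterior mean = (μ₀/σ₀² + n·x̄/σ²)/(1/σ₀² + n/σ²) = (σ²·μ₀ + σ₀²·n·x̄)/(σ² + n·σ₀²) = (1380.8656·287.10 + 1362.3481·1716.6)/9554.9542 = 2735053.26222/9554.9542 = 286.2445.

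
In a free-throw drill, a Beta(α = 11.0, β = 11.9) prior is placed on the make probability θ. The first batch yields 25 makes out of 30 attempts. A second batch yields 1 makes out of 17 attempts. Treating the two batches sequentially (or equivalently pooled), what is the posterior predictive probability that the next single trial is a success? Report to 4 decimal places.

0.5293

The Beta prior is conjugate to a Binomial/Bernoulli likelihood; the update adds successes to α and failures to β.
After batch 1: Beta(11.0+25, 11.9+5) = Beta(36.0, 16.9).
After batch 2: Beta(36.0+1, 16.9+16) = Beta(37.0, 32.9).
For a single future Bernoulli trial, P(success | data) = α/(α+β) = 0.5293.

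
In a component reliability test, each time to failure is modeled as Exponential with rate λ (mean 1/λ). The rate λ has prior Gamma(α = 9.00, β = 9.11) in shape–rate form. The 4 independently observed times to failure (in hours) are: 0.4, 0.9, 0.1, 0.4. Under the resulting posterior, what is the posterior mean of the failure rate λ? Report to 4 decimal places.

With a Gamma(shape α, rate β) prior on the exponential rate λ, the posterior after n observations with total T = Σxᵢ is Gamma(α+n, β+T).
Sum of observations T = 1.8 hours; n = 4.
Posterior: Gamma(9.00+4, 9.11+1.8) = Gamma(13.00, 10.91).
Posterior mean of λ = α/β = 13.00/10.91 = 1.1916.

1.1916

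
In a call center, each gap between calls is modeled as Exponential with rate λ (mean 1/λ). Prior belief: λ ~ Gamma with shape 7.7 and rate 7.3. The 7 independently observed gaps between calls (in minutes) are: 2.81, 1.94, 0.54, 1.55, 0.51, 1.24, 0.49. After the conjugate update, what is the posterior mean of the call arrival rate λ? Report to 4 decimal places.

0.8974

With a Gamma(shape α, rate β) prior on the exponential rate λ, the posterior after n observations with total T = Σxᵢ is Gamma(α+n, β+T).
Sum of observations T = 9.08 minutes; n = 7.
Posterior: Gamma(7.7+7, 7.3+9.08) = Gamma(14.7, 16.38).
Posterior mean of λ = α/β = 14.7/16.38 = 0.8974.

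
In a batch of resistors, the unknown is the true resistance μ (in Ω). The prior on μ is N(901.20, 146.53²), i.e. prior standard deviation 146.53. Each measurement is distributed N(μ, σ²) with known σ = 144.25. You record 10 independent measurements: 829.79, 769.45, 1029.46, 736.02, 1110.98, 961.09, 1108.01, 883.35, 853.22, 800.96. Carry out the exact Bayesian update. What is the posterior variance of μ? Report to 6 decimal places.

1896.966969

For Normal data with known variance σ², a Normal(μ₀, σ₀²) prior on μ is conjugate. Posterior precision = 1/σ₀² + n/σ²; posterior mean is the precision-weighted average of μ₀ and x̄.
σ₀² = 146.53² = 21471.0409, σ² = 144.25² = 20808.0625; σ² + n·σ₀² = 20808.0625 + 10·21471.0409 = 235518.4715.
Posterior precision = 1/σ₀² + n/σ² = 1/21471.0409 + 10/20808.0625 = (σ² + n·σ₀²)/(σ₀²σ²) = 235518.4715/(21471.0409·20808.0625); posterior variance σₙ² = σ₀²σ²/(σ² + n·σ₀²) = 21471.0409·20808.0625/235518.4715 = 1896.966969.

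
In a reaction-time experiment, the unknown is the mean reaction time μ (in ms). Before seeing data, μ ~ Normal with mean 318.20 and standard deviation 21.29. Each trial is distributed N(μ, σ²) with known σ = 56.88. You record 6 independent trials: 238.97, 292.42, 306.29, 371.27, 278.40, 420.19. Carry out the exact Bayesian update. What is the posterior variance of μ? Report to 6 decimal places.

246.260434

For Normal data with known variance σ², a Normal(μ₀, σ₀²) prior on μ is conjugate. Posterior precision = 1/σ₀² + n/σ²; posterior mean is the precision-weighted average of μ₀ and x̄.
σ₀² = 21.29² = 453.2641, σ² = 56.88² = 3235.3344; σ² + n·σ₀² = 3235.3344 + 6·453.2641 = 5954.919.
Posterior precision = 1/σ₀² + n/σ² = 1/453.2641 + 6/3235.3344 = (σ² + n·σ₀²)/(σ₀²σ²) = 5954.919/(453.2641·3235.3344); posterior variance σₙ² = σ₀²σ²/(σ² + n·σ₀²) = 453.2641·3235.3344/5954.919 = 246.260434.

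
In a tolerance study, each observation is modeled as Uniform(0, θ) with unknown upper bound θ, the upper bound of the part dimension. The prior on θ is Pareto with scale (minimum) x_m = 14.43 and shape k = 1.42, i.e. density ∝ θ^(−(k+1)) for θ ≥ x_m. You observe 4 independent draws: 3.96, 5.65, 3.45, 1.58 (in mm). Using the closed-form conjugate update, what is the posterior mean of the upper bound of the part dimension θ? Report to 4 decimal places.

17.6947

A Pareto(scale x_m, shape k) prior on the upper bound θ of Uniform(0, θ) is conjugate: posterior is Pareto(max(x_m, max xᵢ), k + n).
Sample maximum = 5.65; prior scale x_m = 14.43 → posterior scale = max = 14.43.
Posterior shape = 1.42 + 4 = 5.42.
E[θ|data] = k·x_m/(k−1) = 5.42·14.43/4.42 = 17.6947.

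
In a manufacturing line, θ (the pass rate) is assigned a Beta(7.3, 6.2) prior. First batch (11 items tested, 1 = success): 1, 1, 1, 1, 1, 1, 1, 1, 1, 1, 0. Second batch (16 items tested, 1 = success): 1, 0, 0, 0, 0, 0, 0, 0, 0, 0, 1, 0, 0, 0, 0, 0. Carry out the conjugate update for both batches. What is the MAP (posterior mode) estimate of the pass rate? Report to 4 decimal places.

0.4753

The Beta prior is conjugate to a Binomial/Bernoulli likelihood; the update adds successes to α and failures to β.
After batch 1: Beta(7.3+10, 6.2+1) = Beta(17.3, 7.2).
After batch 2: Beta(17.3+2, 7.2+14) = Beta(19.3, 21.2).
Mode of Beta(a,b) for a,b>1 is (a−1)/(a+b−2) = 18.3/38.5 = 0.4753.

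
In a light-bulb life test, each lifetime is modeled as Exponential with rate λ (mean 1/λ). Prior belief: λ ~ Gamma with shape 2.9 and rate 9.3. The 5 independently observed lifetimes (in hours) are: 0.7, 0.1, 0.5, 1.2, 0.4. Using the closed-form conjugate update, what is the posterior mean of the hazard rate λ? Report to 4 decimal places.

With a Gamma(shape α, rate β) prior on the exponential rate λ, the posterior after n observations with total T = Σxᵢ is Gamma(α+n, β+T).
Sum of observations T = 2.9 hours; n = 5.
Posterior: Gamma(2.9+5, 9.3+2.9) = Gamma(7.9, 12.2).
Posterior mean of λ = α/β = 7.9/12.2 = 0.6475.

0.6475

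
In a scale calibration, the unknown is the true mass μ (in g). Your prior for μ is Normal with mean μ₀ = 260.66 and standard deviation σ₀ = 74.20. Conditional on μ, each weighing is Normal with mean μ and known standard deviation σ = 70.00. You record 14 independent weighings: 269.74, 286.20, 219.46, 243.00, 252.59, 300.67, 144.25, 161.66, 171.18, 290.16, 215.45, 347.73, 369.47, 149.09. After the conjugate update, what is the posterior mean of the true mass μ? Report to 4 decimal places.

For Normal data with known variance σ², a Normal(μ₀, σ₀²) prior on μ is conjugate. Posterior precision = 1/σ₀² + n/σ²; posterior mean is the precision-weighted average of μ₀ and x̄.
Σxᵢ = 269.74 + 286.20 + 219.46 + 243.00 + 252.59 + 300.67 + 144.25 + 161.66 + 171.18 + 290.16 + 215.45 + 347.73 + 369.47 + 149.09 = 3420.65, so n·x̄ = 3420.65.
σ₀² = 74.20² = 5505.64, σ² = 70.00² = 4900; σ² + n·σ₀² = 4900 + 14·5505.64 = 81978.96.
Posterior mean = (μ₀/σ₀² + n·x̄/σ²)/(1/σ₀² + n/σ²) = (σ²·μ₀ + σ₀²·n·x̄)/(σ² + n·σ₀²) = (4900·260.66 + 5505.64·3420.65)/81978.96 = 20110101.466/81978.96 = 245.3081.

245.3081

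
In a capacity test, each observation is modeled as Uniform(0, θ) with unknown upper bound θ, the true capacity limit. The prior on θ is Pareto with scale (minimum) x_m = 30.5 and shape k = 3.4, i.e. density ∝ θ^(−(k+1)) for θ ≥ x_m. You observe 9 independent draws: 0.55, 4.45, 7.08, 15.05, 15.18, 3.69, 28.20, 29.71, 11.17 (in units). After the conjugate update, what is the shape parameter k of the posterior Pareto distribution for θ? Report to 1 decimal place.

12.4

A Pareto(scale x_m, shape k) prior on the upper bound θ of Uniform(0, θ) is conjugate: posterior is Pareto(max(x_m, max xᵢ), k + n).
Sample maximum = 29.71; prior scale x_m = 30.5 → posterior scale = max = 30.50.
Posterior shape = 3.4 + 9 = 12.4.
Posterior shape k = 12.4.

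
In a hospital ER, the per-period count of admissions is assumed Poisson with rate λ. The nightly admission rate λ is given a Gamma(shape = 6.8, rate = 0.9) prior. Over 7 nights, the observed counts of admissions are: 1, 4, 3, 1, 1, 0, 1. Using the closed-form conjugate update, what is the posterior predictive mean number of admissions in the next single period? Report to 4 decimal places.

2.2532

With a Gamma(shape α, rate β) prior, the Poisson likelihood is conjugate: the posterior is Gamma(α + ΣXᵢ, β + n).
Sum of counts S = 11 over n = 7 nights.
Posterior: Gamma(α+S, β+n) = Gamma(6.8+11, 0.9+7) = Gamma(17.8, 7.9).
The predictive distribution for one future period is NegBinom with mean α/β = 2.2532.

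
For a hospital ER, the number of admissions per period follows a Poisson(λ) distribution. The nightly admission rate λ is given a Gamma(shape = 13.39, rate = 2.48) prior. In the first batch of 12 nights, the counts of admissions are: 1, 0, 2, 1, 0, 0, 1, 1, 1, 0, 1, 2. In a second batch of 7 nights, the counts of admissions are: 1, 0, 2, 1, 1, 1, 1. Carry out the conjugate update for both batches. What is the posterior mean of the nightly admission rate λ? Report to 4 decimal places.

1.4148

With a Gamma(shape α, rate β) prior, the Poisson likelihood is conjugate: the posterior is Gamma(α + ΣXᵢ, β + n).
Batch 1: sum of counts S = 10 over n = 12 nights.
After batch 1: Gamma(α+S, β+n) = Gamma(13.39+10, 2.48+12) = Gamma(23.39, 14.48).
Batch 2: sum of counts S = 7 over n = 7 nights.
After batch 2: Gamma(α+S, β+n) = Gamma(23.39+7, 14.48+7) = Gamma(30.39, 21.48).
Posterior mean = α/β = 30.39/21.48 = 1.4148.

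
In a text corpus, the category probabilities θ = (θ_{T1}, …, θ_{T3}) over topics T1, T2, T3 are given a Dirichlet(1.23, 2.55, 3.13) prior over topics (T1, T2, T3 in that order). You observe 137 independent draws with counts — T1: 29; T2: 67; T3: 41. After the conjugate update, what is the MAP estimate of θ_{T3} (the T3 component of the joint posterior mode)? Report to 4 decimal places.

0.3061

The Dirichlet prior is conjugate to the Multinomial likelihood: each posterior αⱼ = prior αⱼ + observed count nⱼ.
Posterior concentration: (30.23, 69.55, 44.13), total = 143.91.
Joint mode component: (α_{T3}−1)/(Σα−K) = 43.13/140.91 = 0.3061.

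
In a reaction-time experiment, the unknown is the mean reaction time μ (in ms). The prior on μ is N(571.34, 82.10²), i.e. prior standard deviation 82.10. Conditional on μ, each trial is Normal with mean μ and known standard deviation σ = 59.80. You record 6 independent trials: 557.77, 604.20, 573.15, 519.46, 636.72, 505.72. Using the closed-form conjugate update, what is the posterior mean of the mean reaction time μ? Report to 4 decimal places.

For Normal data with known variance σ², a Normal(μ₀, σ₀²) prior on μ is conjugate. Posterior precision = 1/σ₀² + n/σ²; posterior mean is the precision-weighted average of μ₀ and x̄.
Σxᵢ = 557.77 + 604.20 + 573.15 + 519.46 + 636.72 + 505.72 = 3397.02, so n·x̄ = 3397.02.
σ₀² = 82.10² = 6740.41, σ² = 59.80² = 3576.04; σ² + n·σ₀² = 3576.04 + 6·6740.41 = 44018.5.
Posterior mean = (μ₀/σ₀² + n·x̄/σ²)/(1/σ₀² + n/σ²) = (σ²·μ₀ + σ₀²·n·x̄)/(σ² + n·σ₀²) = (3576.04·571.34 + 6740.41·3397.02)/44018.5 = 24940442.2718/44018.5 = 566.5900.

566.5900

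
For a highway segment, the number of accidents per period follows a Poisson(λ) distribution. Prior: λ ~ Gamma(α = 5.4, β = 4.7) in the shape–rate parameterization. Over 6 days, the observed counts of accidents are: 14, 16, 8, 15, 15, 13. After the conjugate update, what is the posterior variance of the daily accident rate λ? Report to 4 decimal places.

0.7547

With a Gamma(shape α, rate β) prior, the Poisson likelihood is conjugate: the posterior is Gamma(α + ΣXᵢ, β + n).
Sum of counts S = 81 over n = 6 days.
Posterior: Gamma(α+S, β+n) = Gamma(5.4+81, 4.7+6) = Gamma(86.4, 10.7).
Var = α/β² = 86.4/10.7² = 0.7547.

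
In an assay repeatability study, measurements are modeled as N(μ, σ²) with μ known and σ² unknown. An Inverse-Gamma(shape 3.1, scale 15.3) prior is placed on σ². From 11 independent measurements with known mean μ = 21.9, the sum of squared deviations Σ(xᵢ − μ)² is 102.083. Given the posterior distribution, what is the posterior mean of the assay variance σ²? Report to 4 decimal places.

With known mean μ and an Inverse-Gamma(α, β) prior on σ², the Normal likelihood is conjugate: posterior is Inv-Gamma(α + n/2, β + Σ(xᵢ−μ)²/2).
Posterior: Inv-Gamma(3.1 + 11/2, 15.3 + 102.083/2) = Inv-Gamma(8.60, 66.3415).
E[σ²|data] = β/(α−1) = 66.3415/7.60 = 8.7291.

8.7291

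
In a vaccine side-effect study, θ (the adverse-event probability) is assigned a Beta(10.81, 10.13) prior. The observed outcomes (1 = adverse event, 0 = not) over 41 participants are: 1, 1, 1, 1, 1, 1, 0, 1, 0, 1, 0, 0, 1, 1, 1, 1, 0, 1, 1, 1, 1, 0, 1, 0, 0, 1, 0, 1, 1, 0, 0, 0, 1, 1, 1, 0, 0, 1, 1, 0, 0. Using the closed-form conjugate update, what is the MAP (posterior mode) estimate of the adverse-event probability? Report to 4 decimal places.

The Beta prior is conjugate to a Binomial/Bernoulli likelihood; the update adds successes to α and failures to β.
Posterior: Beta(α+k, β+n−k) = Beta(10.81+25, 10.13+16) = Beta(35.81, 26.13).
Mode of Beta(a,b) for a,b>1 is (a−1)/(a+b−2) = 34.81/59.94 = 0.5807.

0.5807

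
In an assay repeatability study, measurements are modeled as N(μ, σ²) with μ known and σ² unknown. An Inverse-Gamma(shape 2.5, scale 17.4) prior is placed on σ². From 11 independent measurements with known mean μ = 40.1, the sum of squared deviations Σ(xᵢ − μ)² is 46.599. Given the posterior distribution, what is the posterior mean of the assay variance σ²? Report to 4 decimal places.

With known mean μ and an Inverse-Gamma(α, β) prior on σ², the Normal likelihood is conjugate: posterior is Inv-Gamma(α + n/2, β + Σ(xᵢ−μ)²/2).
Posterior: Inv-Gamma(2.5 + 11/2, 17.4 + 46.599/2) = Inv-Gamma(8.00, 40.6995).
E[σ²|data] = β/(α−1) = 40.6995/7.00 = 5.8142.

5.8142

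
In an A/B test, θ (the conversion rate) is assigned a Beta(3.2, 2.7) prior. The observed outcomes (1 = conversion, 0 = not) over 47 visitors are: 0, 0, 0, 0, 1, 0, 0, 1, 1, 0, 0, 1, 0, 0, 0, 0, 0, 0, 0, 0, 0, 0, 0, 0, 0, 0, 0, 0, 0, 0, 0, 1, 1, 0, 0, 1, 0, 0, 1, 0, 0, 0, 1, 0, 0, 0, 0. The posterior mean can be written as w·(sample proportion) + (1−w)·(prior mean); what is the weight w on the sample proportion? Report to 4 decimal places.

0.8885

The Beta prior is conjugate to a Binomial/Bernoulli likelihood; the update adds successes to α and failures to β.
Posterior mean = (α₀+k)/(α₀+β₀+n) = [n/(α₀+β₀+n)]·(k/n) + [(α₀+β₀)/(α₀+β₀+n)]·α₀/(α₀+β₀), so only n and the prior enter the weight.
The weight on the data is w = n/(α₀+β₀+n) = 47/(3.2+2.7+47) = 47/52.9 = 0.8885.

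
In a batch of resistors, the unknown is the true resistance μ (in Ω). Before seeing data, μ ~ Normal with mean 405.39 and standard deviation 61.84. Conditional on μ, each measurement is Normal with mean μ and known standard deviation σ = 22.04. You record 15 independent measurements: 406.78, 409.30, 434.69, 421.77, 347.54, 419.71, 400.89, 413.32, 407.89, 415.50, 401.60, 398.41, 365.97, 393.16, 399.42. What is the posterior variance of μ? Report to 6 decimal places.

32.112173

For Normal data with known variance σ², a Normal(μ₀, σ₀²) prior on μ is conjugate. Posterior precision = 1/σ₀² + n/σ²; posterior mean is the precision-weighted average of μ₀ and x̄.
σ₀² = 61.84² = 3824.1856, σ² = 22.04² = 485.7616; σ² + n·σ₀² = 485.7616 + 15·3824.1856 = 57848.5456.
Posterior precision = 1/σ₀² + n/σ² = 1/3824.1856 + 15/485.7616 = (σ² + n·σ₀²)/(σ₀²σ²) = 57848.5456/(3824.1856·485.7616); posterior variance σₙ² = σ₀²σ²/(σ² + n·σ₀²) = 3824.1856·485.7616/57848.5456 = 32.112173.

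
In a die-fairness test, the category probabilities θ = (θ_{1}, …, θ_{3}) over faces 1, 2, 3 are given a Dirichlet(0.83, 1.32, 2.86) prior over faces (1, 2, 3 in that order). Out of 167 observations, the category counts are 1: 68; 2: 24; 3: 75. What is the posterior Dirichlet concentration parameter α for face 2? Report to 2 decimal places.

The Dirichlet prior is conjugate to the Multinomial likelihood: each posterior αⱼ = prior αⱼ + observed count nⱼ.
Posterior concentration: (68.83, 25.32, 77.86), total = 172.01.
α_{2} = 1.32 + 24 = 25.32.

25.32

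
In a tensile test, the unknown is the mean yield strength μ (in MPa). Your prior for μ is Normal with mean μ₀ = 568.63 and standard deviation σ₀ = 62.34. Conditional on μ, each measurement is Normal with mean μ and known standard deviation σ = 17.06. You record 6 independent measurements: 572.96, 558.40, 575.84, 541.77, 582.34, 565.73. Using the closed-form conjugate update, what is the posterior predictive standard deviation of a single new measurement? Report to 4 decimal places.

18.4107

For Normal data with known variance σ², a Normal(μ₀, σ₀²) prior on μ is conjugate. Posterior precision = 1/σ₀² + n/σ²; posterior mean is the precision-weighted average of μ₀ and x̄.
σ₀² = 62.34² = 3886.2756, σ² = 17.06² = 291.0436; σ² + n·σ₀² = 291.0436 + 6·3886.2756 = 23608.6972.
Posterior precision = 1/σ₀² + n/σ² = 1/3886.2756 + 6/291.0436 = (σ² + n·σ₀²)/(σ₀²σ²) = 23608.6972/(3886.2756·291.0436); posterior variance σₙ² = σ₀²σ²/(σ² + n·σ₀²) = 3886.2756·291.0436/23608.6972 = 47.909278.
Predictive variance for one new observation = σₙ² + σ² = 3886.2756·291.0436/23608.6972 + 291.0436 = σ²·(σ₀² + 23608.6972)/23608.6972 = 291.0436·27494.9728/23608.6972 = 338.952878; SD = √(291.0436·27494.9728/23608.6972) = 18.4107.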